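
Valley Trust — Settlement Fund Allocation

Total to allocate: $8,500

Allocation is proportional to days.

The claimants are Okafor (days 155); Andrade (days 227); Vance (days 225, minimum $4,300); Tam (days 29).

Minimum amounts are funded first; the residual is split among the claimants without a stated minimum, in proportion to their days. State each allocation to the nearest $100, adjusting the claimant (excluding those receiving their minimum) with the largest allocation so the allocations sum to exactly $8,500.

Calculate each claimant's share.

Fund the minimums — Vance $4,300. Residual $4,200.
Residual split over remaining days 411: Okafor 1,583.94 → $1,600; Andrade 2,319.71 → $2,300; Tam 296.35 → $300.

Okafor: $1,600; Andrade: $2,300; Vance: $4,300; Tam: $300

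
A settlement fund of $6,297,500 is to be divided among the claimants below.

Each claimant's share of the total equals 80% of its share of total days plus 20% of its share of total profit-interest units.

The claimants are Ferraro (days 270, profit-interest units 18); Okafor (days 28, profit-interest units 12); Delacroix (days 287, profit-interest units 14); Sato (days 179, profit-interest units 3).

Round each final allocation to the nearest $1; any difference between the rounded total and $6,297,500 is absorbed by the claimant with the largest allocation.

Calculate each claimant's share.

Totals — days 764, profit-interest units 47.
Composite weights (80% days + 20% profit-interest units): Ferraro 0.3593; Okafor 0.0804; Delacroix 0.3601; Sato 0.2002.
Pro-rata amounts: Ferraro 2,262,806.73; Okafor 506,213.21; Delacroix 2,267,717.33; Sato 1,260,762.73.
Rounded to nearest $1: Ferraro $2,262,807; Okafor $506,213; Delacroix $2,267,717; Sato $1,260,763. Sum = $6,297,500.
Sum already equals the total — no adjustment.

Ferraro: $2,262,807; Okafor: $506,213; Delacroix: $2,267,717; Sato: $1,260,763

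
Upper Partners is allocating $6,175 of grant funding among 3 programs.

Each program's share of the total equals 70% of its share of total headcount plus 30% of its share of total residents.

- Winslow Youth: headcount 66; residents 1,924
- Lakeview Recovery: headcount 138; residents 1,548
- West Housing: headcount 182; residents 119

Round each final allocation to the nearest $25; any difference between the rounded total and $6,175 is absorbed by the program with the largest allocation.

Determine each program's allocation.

Headcount total 386; residents total 3,591.
Composite weights (70% headcount + 30% residents): Winslow Youth 0.2804; Lakeview Recovery 0.3796; West Housing 0.3400.
Raw shares: Winslow Youth 1,731.62; Lakeview Recovery 2,343.92; West Housing 2,099.46.
At nearest $25: Winslow Youth $1,725; Lakeview Recovery $2,350; West Housing $2,100. Sum = $6,175.
Sum already equals the total — no adjustment.

Winslow Youth: $1,725; Lakeview Recovery: $2,350; West Housing: $2,100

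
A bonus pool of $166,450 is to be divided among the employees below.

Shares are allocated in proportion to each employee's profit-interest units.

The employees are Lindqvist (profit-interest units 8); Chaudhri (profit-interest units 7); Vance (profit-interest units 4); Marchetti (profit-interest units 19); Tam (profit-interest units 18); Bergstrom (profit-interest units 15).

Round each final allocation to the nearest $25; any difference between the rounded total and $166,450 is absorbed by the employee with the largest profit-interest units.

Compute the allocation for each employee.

Total profit-interest units = 8 + 7 + 4 + 19 + 18 + 15 = 71.
Proportional shares: Lindqvist 18,754.93; Chaudhri 16,410.56; Vance 9,377.46; Marchetti 44,542.96; Tam 42,198.59; Bergstrom 35,165.49.
Rounded to nearest $25: Lindqvist $18,750; Chaudhri $16,400; Vance $9,375; Marchetti $44,550; Tam $42,200; Bergstrom $35,175. Sum = $166,450.
Sum already equals the total — no adjustment.

Lindqvist: $18,750; Chaudhri: $16,400; Vance: $9,375; Marchetti: $44,550; Tam: $42,200; Bergstrom: $35,175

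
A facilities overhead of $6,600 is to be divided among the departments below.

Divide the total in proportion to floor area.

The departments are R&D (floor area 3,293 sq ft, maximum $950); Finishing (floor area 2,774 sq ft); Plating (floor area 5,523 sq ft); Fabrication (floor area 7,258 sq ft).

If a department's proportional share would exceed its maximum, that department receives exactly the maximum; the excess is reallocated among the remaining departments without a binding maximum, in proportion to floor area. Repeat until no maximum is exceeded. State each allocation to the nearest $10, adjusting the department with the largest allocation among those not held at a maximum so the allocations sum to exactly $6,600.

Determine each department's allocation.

R&D: $950 | Finishing: $1,010 | Plating: $2,010 | Fabrication: $2,630

Floor area total: 18,848.
Proportional shares (ignoring caps): R&D 1,153.11; Finishing 971.37; Plating 1,933.99; Fabrication 2,541.53.
Cap binds for R&D ($950); residual $5,650 reallocated over remaining floor area 15,555.
Remaining shares: Finishing 1,007.59 → $1,010; Plating 2,006.10 → $2,010; Fabrication 2,636.30 → $2,640.
Rounding difference −$10 applied to Fabrication → $2,630.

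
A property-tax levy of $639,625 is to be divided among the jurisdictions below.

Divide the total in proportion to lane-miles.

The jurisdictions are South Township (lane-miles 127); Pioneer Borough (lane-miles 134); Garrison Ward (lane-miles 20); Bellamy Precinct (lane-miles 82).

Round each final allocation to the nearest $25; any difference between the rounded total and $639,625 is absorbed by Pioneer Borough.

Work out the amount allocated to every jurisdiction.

Lane-miles total: 363.
Pro-rata amounts: South Township 127/363 × $639,625 = 223,780.65; Pioneer Borough 134/363 × $639,625 = 236,115.01; Garrison Ward 20/363 × $639,625 = 35,241.05; Bellamy Precinct 82/363 × $639,625 = 144,488.29.
After rounding ($25): South Township $223,775; Pioneer Borough $236,125; Garrison Ward $35,250; Bellamy Precinct $144,500. Sum = $639,650.
Difference $639,625 − $639,650 = −$25 applied to Pioneer Borough: Pioneer Borough becomes $236,100.

South Township: $223,775 | Pioneer Borough: $236,100 | Garrison Ward: $35,250 | Bellamy Precinct: $144,500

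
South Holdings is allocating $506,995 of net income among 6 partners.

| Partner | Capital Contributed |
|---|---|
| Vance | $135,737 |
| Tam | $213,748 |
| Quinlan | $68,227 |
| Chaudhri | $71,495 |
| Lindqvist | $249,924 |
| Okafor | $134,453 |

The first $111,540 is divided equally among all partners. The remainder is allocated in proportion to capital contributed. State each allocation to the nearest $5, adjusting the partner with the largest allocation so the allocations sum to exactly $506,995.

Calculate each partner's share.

Vance: $80,035 · Tam: $115,350 · Quinlan: $49,475 · Chaudhri: $50,955 · Lindqvist: $131,725 · Okafor: $79,455

First tranche $111,540 split equally: $18,590 each.
Remainder $395,455 by capital contributed (total 873,584): Vance 61,445.58 → $61,445; Tam 96,759.69 → $96,760; Quinlan 30,885.08 → $30,885; Chaudhri 32,364.44 → $32,365; Lindqvist 113,135.88 → $113,135; Okafor 60,864.34 → $60,865.
Totals: Vance $18,590 + $61,445 = $80,035; Tam $18,590 + $96,760 = $115,350; Quinlan $18,590 + $30,885 = $49,475; Chaudhri $18,590 + $32,365 = $50,955; Lindqvist $18,590 + $113,135 = $131,725; Okafor $18,590 + $60,865 = $79,455.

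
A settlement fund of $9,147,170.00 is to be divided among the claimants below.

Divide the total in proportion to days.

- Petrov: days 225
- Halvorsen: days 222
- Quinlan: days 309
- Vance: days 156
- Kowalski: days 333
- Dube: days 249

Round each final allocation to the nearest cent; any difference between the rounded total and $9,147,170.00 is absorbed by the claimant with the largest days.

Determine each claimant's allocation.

Total days = 225 + 222 + 309 + 156 + 333 + 249 = 1,494.
Raw shares: Petrov 1,377,585.8434; Halvorsen 1,359,218.0321; Quinlan 1,891,884.5582; Vance 955,126.1847; Kowalski 2,038,827.0482; Dube 1,524,528.3333.
Rounded to nearest cent: Petrov $1,377,585.84; Halvorsen $1,359,218.03; Quinlan $1,891,884.56; Vance $955,126.18; Kowalski $2,038,827.05; Dube $1,524,528.33. Sum = $9,147,169.99.
Difference $9,147,170.00 − $9,147,169.99 = +$0.01 applied to largest days (Kowalski): Kowalski becomes $2,038,827.06.

Petrov: $1,377,585.84 · Halvorsen: $1,359,218.03 · Quinlan: $1,891,884.56 · Vance: $955,126.18 · Kowalski: $2,038,827.06 · Dube: $1,524,528.33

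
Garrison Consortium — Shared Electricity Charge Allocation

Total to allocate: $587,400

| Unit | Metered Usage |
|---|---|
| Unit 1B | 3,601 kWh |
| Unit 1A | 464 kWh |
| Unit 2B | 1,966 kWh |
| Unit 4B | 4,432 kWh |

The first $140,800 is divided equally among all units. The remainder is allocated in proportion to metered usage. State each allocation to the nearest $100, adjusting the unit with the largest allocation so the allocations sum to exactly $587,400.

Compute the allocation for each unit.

Equal tier: $140,800 ÷ 4 = $35,200 apiece.
Remainder $446,600 by metered usage (total 10,463): Unit 1B 153,704.16 → $153,700; Unit 1A 19,805.26 → $19,800; Unit 2B 83,916.24 → $83,900; Unit 4B 189,174.35 → $189,200.
Totals: Unit 1B $35,200 + $153,700 = $188,900; Unit 1A $35,200 + $19,800 = $55,000; Unit 2B $35,200 + $83,900 = $119,100; Unit 4B $35,200 + $189,200 = $224,400.

Unit 1B: $188,900 | Unit 1A: $55,000 | Unit 2B: $119,100 | Unit 4B: $224,400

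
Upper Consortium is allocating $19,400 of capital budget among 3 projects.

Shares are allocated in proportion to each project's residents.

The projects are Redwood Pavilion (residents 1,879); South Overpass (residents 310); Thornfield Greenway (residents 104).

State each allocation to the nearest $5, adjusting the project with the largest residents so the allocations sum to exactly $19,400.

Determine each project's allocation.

Total residents = 1,879 + 310 + 104 = 2,293.
Proportional shares: Redwood Pavilion 15,897.34; South Overpass 2,622.76; Thornfield Greenway 879.90.
Rounded to nearest $5: Redwood Pavilion $15,895; South Overpass $2,625; Thornfield Greenway $880. Sum = $19,400.
Rounded total matches; no reconciliation needed.

Redwood Pavilion: $15,895 · South Overpass: $2,625 · Thornfield Greenway: $880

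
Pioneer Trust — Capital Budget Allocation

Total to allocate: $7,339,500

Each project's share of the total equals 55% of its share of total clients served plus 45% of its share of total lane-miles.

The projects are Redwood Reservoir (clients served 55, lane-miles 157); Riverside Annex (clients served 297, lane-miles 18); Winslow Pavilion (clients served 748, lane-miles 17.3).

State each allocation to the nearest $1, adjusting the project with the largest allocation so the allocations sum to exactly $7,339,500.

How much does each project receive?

Clients served total 1,100; lane-miles total 192.3.
Combined weights (55% clients served + 45% lane-miles): Redwood Reservoir 0.3949; Riverside Annex 0.1906; Winslow Pavilion 0.4145.
Pro-rata amounts: Redwood Reservoir 2,898,329.62; Riverside Annex 1,399,067.86; Winslow Pavilion 3,042,102.52.
Rounded to nearest $1: Redwood Reservoir $2,898,330; Riverside Annex $1,399,068; Winslow Pavilion $3,042,103. Sum = $7,339,501.
Difference $7,339,500 − $7,339,501 = −$1 applied to largest allocation (Winslow Pavilion): Winslow Pavilion becomes $3,042,102.

Redwood Reservoir: $2,898,330 | Riverside Annex: $1,399,068 | Winslow Pavilion: $3,042,102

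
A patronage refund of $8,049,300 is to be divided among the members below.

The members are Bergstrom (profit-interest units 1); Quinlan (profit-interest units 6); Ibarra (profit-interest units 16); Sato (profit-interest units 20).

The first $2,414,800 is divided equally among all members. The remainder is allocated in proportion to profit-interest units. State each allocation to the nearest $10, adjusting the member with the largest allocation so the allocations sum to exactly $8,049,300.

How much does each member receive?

First tranche $2,414,800 split equally: $603,700 each.
Remainder $5,634,500 by profit-interest units (total 43): Bergstrom 131,034.88 → $131,030; Quinlan 786,209.30 → $786,210; Ibarra 2,096,558.14 → $2,096,560; Sato 2,620,697.67 → $2,620,700.
Totals: Bergstrom $603,700 + $131,030 = $734,730; Quinlan $603,700 + $786,210 = $1,389,910; Ibarra $603,700 + $2,096,560 = $2,700,260; Sato $603,700 + $2,620,700 = $3,224,400.

Bergstrom: $734,730 | Quinlan: $1,389,910 | Ibarra: $2,700,260 | Sato: $3,224,400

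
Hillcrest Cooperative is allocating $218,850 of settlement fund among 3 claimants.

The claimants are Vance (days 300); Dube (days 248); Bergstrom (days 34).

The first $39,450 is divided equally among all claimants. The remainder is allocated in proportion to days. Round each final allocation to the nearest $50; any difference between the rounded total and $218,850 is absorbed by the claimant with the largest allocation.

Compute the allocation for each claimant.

$39,450 shared equally gives $13,150 per claimant.
Remainder $179,400 by days (total 582): Vance 92,474.23 → $92,450; Dube 76,445.36 → $76,450; Bergstrom 10,480.41 → $10,500.
Totals: Vance $13,150 + $92,450 = $105,600; Dube $13,150 + $76,450 = $89,600; Bergstrom $13,150 + $10,500 = $23,650.

Vance: $105,600 · Dube: $89,600 · Bergstrom: $23,650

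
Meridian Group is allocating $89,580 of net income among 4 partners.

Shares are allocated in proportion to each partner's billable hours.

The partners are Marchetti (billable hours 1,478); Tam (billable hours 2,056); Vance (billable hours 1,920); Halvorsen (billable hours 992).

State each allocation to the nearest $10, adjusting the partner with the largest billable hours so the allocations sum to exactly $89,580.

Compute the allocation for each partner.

Marchetti: $20,540; Tam: $28,570; Vance: $26,680; Halvorsen: $13,790

Billable hours total: 1,478 + 2,056 + 1,920 + 992 = 6,446.
Unrounded shares: Marchetti 20,539.75; Tam 28,572.21; Vance 26,682.22; Halvorsen 13,785.81.
Rounded to nearest $10: Marchetti $20,540; Tam $28,570; Vance $26,680; Halvorsen $13,790. Sum = $89,580.
Rounded total matches; no reconciliation needed.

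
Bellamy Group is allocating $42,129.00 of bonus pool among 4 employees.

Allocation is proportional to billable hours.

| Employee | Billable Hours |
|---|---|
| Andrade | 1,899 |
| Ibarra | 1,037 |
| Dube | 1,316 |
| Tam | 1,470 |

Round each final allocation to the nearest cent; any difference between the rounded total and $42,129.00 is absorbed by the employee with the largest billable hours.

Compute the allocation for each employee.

Andrade: $13,981.65 | Ibarra: $7,635.05 | Dube: $9,689.23 | Tam: $10,823.07

Sum of billable hours: 1,899 + 1,037 + 1,316 + 1,470 = 5,722.
Proportional shares: Andrade 13,981.6447; Ibarra 7,635.0530; Dube 9,689.2282; Tam 10,823.0741.
After rounding (cent): Andrade $13,981.64; Ibarra $7,635.05; Dube $9,689.23; Tam $10,823.07. Sum = $42,128.99.
Difference $42,129.00 − $42,128.99 = +$0.01 applied to largest billable hours (Andrade): Andrade becomes $13,981.65.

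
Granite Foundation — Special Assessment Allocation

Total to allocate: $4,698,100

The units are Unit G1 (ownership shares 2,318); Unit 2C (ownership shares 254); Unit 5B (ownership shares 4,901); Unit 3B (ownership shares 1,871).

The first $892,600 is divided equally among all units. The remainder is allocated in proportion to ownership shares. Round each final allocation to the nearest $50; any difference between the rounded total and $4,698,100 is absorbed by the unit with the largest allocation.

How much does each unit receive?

Unit G1: $1,167,200 | Unit 2C: $326,600 | Unit 5B: $2,219,150 | Unit 3B: $985,150

$892,600 shared equally gives $223,150 per unit.
Remainder $3,805,500 by ownership shares (total 9,344): Unit G1 944,044.20 → $944,050; Unit 2C 103,445.74 → $103,450; Unit 5B 1,996,014.07 → $1,996,000; Unit 3B 761,995.99 → $762,000.
Totals: Unit G1 $223,150 + $944,050 = $1,167,200; Unit 2C $223,150 + $103,450 = $326,600; Unit 5B $223,150 + $1,996,000 = $2,219,150; Unit 3B $223,150 + $762,000 = $985,150.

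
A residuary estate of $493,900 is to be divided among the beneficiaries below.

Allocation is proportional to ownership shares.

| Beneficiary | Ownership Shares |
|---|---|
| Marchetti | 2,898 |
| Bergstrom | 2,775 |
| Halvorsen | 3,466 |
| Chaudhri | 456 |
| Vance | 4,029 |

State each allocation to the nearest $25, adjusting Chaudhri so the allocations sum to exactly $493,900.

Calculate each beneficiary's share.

Ownership shares total: 13,624.
Proportional shares: Marchetti 2,898/13,624 × $493,900 = 105,058.88; Bergstrom 2,775/13,624 × $493,900 = 100,599.86; Halvorsen 3,466/13,624 × $493,900 = 125,650.13; Chaudhri 456/13,624 × $493,900 = 16,531.00; Vance 4,029/13,624 × $493,900 = 146,060.12.
Rounded to nearest $25: Marchetti $105,050; Bergstrom $100,600; Halvorsen $125,650; Chaudhri $16,525; Vance $146,050. Sum = $493,875.
Difference $493,900 − $493,875 = +$25 applied to Chaudhri: Chaudhri becomes $16,550.

Marchetti: $105,050; Bergstrom: $100,600; Halvorsen: $125,650; Chaudhri: $16,550; Vance: $146,050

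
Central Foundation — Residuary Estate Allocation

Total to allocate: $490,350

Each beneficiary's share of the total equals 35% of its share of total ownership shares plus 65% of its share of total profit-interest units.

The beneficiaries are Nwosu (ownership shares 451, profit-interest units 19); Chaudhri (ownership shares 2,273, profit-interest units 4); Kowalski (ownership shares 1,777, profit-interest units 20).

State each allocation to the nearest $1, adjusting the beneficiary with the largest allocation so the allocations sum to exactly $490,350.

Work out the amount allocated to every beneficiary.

Totals — ownership shares 4,501, profit-interest units 43.
Combined weights (35% ownership shares + 65% profit-interest units): Nwosu 0.3223; Chaudhri 0.2372; Kowalski 0.4405.
Raw shares: Nwosu 158,029.65; Chaudhri 116,318.24; Kowalski 216,002.11.
After rounding ($1): Nwosu $158,030; Chaudhri $116,318; Kowalski $216,002. Sum = $490,350.
Sum already equals the total — no adjustment.

Nwosu: $158,030 | Chaudhri: $116,318 | Kowalski: $216,002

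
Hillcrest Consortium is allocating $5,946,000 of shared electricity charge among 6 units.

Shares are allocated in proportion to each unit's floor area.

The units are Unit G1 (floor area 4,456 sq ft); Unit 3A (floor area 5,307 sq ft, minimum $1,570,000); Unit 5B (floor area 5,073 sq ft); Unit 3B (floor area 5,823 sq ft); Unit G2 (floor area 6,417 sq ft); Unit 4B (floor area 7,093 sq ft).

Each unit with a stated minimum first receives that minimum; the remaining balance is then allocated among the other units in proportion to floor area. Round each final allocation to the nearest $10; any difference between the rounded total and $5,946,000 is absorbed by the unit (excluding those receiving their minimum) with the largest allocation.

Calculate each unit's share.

Unit G1: $675,610; Unit 3A: $1,570,000; Unit 5B: $769,160; Unit 3B: $882,870; Unit G2: $972,930; Unit 4B: $1,075,430

Fund the minimums — Unit 3A $1,570,000. Balance $4,376,000.
Balance split over remaining floor area 28,862: Unit G1 675,610.01 → $675,610; Unit 5B 769,158.34 → $769,160; Unit 3B 882,871.87 → $882,870; Unit G2 972,932.99 → $972,930; Unit 4B 1,075,426.79 → $1,075,430.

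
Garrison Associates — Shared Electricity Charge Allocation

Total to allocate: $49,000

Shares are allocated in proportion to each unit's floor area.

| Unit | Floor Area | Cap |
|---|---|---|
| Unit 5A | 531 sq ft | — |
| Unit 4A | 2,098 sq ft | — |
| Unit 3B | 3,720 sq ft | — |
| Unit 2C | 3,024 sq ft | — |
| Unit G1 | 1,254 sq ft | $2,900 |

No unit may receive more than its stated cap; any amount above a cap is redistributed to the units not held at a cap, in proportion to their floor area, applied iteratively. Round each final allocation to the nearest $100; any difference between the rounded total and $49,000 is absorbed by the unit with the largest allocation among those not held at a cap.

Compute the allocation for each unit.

Combined floor area = 10,627.
Unconstrained shares: Unit 5A 2,448.39; Unit 4A 9,673.66; Unit 3B 17,152.54; Unit 2C 13,943.35; Unit G1 5,782.06.
Held at cap: Unit G1 ($2,900); balance $46,100 reallocated over remaining floor area 9,373.
Shares after redistribution: Unit 5A 2,611.66 → $2,600; Unit 4A 10,318.77 → $10,300; Unit 3B 18,296.38 → $18,300; Unit 2C 14,873.19 → $14,900.

Unit 5A: $2,600; Unit 4A: $10,300; Unit 3B: $18,300; Unit 2C: $14,900; Unit G1: $2,900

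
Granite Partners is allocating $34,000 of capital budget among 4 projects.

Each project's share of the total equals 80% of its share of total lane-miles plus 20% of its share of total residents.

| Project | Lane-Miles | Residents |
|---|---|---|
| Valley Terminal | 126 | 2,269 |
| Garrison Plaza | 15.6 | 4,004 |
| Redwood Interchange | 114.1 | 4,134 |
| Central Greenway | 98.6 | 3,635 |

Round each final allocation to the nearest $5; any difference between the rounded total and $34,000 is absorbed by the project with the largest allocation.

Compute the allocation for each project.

Valley Terminal: $10,775 | Garrison Plaza: $3,135 | Redwood Interchange: $10,760 | Central Greenway: $9,330

Lane-miles total 354.3; residents total 14,042.
Combined weights (80% lane-miles + 20% residents): Valley Terminal 0.3168; Garrison Plaza 0.0923; Redwood Interchange 0.3165; Central Greenway 0.2744.
Proportional shares: Valley Terminal 10,771.95; Garrison Plaza 3,136.61; Redwood Interchange 10,761.52; Central Greenway 9,329.92.
After rounding ($5): Valley Terminal $10,770; Garrison Plaza $3,135; Redwood Interchange $10,760; Central Greenway $9,330. Sum = $33,995.
Difference $34,000 − $33,995 = +$5 applied to largest allocation (Valley Terminal): Valley Terminal becomes $10,775.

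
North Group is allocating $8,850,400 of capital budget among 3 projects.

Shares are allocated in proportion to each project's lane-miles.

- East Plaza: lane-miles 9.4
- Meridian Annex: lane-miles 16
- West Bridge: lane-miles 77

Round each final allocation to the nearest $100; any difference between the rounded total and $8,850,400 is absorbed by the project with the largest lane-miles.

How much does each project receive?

Combined lane-miles = 9.4 + 16 + 77 = 102.4.
Unrounded shares: East Plaza 812,439.06; Meridian Annex 1,382,875.00; West Bridge 6,655,085.94.
Rounded to nearest $100: East Plaza $812,400; Meridian Annex $1,382,900; West Bridge $6,655,100. Sum = $8,850,400.
Sum already equals the total — no adjustment.

East Plaza: $812,400; Meridian Annex: $1,382,900; West Bridge: $6,655,100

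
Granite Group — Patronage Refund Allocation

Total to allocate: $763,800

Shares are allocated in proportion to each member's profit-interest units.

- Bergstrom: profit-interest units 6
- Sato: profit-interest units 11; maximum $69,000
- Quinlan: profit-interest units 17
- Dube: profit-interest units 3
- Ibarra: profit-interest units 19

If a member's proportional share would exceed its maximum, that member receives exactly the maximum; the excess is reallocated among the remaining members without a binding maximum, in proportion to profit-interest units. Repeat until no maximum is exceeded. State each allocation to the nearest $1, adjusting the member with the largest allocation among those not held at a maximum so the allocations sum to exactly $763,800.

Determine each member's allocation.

Sum of profit-interest units: 56.
Proportional shares (ignoring caps): Bergstrom 81,835.71; Sato 150,032.14; Quinlan 231,867.86; Dube 40,917.86; Ibarra 259,146.43.
Cap binds for Sato ($69,000); balance $694,800 reallocated over remaining profit-interest units 45.
Remaining shares: Bergstrom 92,640.00 → $92,640; Quinlan 262,480.00 → $262,480; Dube 46,320.00 → $46,320; Ibarra 293,360.00 → $293,360.

Bergstrom: $92,640 | Sato: $69,000 | Quinlan: $262,480 | Dube: $46,320 | Ibarra: $293,360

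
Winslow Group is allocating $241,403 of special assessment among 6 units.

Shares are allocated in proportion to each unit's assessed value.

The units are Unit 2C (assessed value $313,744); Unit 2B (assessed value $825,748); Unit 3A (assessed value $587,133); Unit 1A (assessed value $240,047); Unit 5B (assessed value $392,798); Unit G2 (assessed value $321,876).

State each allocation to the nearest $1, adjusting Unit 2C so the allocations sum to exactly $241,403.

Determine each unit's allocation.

Combined assessed value = 2,681,346.
Proportional shares: Unit 2C 313,744/2,681,346 × $241,403 = 28,246.54; Unit 2B 825,748/2,681,346 × $241,403 = 74,342.53; Unit 3A 587,133/2,681,346 × $241,403 = 52,859.89; Unit 1A 240,047/2,681,346 × $241,403 = 21,611.56; Unit 5B 392,798/2,681,346 × $241,403 = 35,363.81; Unit G2 321,876/2,681,346 × $241,403 = 28,978.67.
At nearest $1: Unit 2C $28,247; Unit 2B $74,343; Unit 3A $52,860; Unit 1A $21,612; Unit 5B $35,364; Unit G2 $28,979. Sum = $241,405.
Difference $241,403 − $241,405 = −$2 applied to Unit 2C: Unit 2C becomes $28,245.

Unit 2C: $28,245 · Unit 2B: $74,343 · Unit 3A: $52,860 · Unit 1A: $21,612 · Unit 5B: $35,364 · Unit G2: $28,979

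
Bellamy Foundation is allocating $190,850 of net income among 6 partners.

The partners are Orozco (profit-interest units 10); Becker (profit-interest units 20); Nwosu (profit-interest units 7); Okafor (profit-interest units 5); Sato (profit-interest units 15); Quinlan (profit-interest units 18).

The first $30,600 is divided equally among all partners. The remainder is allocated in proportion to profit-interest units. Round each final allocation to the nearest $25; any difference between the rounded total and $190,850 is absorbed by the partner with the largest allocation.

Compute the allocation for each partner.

Orozco: $26,475 · Becker: $47,850 · Nwosu: $20,050 · Okafor: $15,775 · Sato: $37,150 · Quinlan: $43,550

First tranche $30,600 split equally: $5,100 each.
Remainder $160,250 by profit-interest units (total 75): Orozco 21,366.67 → $21,375; Becker 42,733.33 → $42,725; Nwosu 14,956.67 → $14,950; Okafor 10,683.33 → $10,675; Sato 32,050.00 → $32,050; Quinlan 38,460.00 → $38,450.
Rounding difference +$25 on remainder applied to Becker.
Totals: Orozco $5,100 + $21,375 = $26,475; Becker $5,100 + $42,750 = $47,850; Nwosu $5,100 + $14,950 = $20,050; Okafor $5,100 + $10,675 = $15,775; Sato $5,100 + $32,050 = $37,150; Quinlan $5,100 + $38,450 = $43,550.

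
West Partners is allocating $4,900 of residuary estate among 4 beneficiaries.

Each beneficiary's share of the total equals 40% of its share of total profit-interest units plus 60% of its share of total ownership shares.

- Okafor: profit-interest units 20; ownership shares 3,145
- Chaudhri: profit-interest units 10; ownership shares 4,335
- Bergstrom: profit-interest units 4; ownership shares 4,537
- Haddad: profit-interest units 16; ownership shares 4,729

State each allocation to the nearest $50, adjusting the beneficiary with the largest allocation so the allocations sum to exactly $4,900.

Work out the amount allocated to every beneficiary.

Okafor: $1,350 | Chaudhri: $1,150 | Bergstrom: $950 | Haddad: $1,450

Profit-interest units total 50; ownership shares total 16,746.
Composite weights (40% profit-interest units + 60% ownership shares): Okafor 0.2727; Chaudhri 0.2353; Bergstrom 0.1946; Haddad 0.2974.
Pro-rata amounts: Okafor 1,336.15; Chaudhri 1,153.07; Bergstrom 953.34; Haddad 1,457.44.
Rounded to nearest $50: Okafor $1,350; Chaudhri $1,150; Bergstrom $950; Haddad $1,450. Sum = $4,900.
No rounding difference to absorb.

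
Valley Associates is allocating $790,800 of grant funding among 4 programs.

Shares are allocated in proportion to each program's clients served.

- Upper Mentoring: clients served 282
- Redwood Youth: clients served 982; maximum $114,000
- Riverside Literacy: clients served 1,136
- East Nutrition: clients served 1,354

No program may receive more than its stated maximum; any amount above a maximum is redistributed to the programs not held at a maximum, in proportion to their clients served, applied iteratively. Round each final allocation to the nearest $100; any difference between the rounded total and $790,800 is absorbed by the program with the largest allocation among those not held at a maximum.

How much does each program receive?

Combined clients served = 3,754.
Unconstrained shares: Upper Mentoring 59,404.79; Redwood Youth 206,863.51; Riverside Literacy 239,304.42; East Nutrition 285,227.28.
Held at cap: Redwood Youth ($114,000); remaining pool $676,800 reallocated over remaining clients served 2,772.
Shares after redistribution: Upper Mentoring 68,851.95 → $68,900; Riverside Literacy 277,361.04 → $277,400; East Nutrition 330,587.01 → $330,600.
Rounding difference −$100 applied to East Nutrition → $330,500.

Upper Mentoring: $68,900 · Redwood Youth: $114,000 · Riverside Literacy: $277,400 · East Nutrition: $330,500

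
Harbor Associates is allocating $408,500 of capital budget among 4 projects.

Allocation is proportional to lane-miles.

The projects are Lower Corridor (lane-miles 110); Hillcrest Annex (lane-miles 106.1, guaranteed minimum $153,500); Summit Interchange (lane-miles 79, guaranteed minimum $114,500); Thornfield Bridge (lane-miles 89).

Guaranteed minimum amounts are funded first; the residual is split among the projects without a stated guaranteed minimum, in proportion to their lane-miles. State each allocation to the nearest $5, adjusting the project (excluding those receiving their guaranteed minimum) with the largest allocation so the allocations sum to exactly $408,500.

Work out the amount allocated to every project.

Lower Corridor: $77,665; Hillcrest Annex: $153,500; Summit Interchange: $114,500; Thornfield Bridge: $62,835

Guaranteed amounts: Hillcrest Annex $153,500; Summit Interchange $114,500. Balance $140,500.
Balance split over remaining lane-miles 199: Lower Corridor 77,663.32 → $77,665; Thornfield Bridge 62,836.68 → $62,835.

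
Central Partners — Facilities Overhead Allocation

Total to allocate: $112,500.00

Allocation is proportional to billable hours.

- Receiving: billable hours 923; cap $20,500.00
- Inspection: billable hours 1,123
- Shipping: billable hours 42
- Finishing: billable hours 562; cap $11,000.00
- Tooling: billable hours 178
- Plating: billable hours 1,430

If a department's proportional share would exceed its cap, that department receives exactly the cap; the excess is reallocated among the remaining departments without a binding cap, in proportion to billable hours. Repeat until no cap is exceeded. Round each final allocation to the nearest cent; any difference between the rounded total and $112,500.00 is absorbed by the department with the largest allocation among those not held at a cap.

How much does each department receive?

Combined billable hours = 4,258.
Proportional shares (ignoring caps): Receiving 24,386.4490; Inspection 29,670.6200; Shipping 1,109.6759; Finishing 14,848.5204; Tooling 4,702.9122; Plating 37,781.8225.
Cap binds for Receiving ($20,500.00), Finishing ($11,000.00); balance $81,000.00 reallocated over remaining billable hours 2,773.
Shares after redistribution: Inspection 32,803.1013 → $32,803.10; Shipping 1,226.8301 → $1,226.83; Tooling 5,199.4230 → $5,199.42; Plating 41,770.6455 → $41,770.65.

Receiving: $20,500.00 · Inspection: $32,803.10 · Shipping: $1,226.83 · Finishing: $11,000.00 · Tooling: $5,199.42 · Plating: $41,770.65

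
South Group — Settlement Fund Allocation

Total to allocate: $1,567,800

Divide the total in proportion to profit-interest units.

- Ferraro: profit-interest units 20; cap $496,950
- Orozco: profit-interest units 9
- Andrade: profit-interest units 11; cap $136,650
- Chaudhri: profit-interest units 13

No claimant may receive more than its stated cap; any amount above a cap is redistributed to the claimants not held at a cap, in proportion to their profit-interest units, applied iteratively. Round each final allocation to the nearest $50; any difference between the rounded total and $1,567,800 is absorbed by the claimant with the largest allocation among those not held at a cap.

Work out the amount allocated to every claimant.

Ferraro: $496,950 | Orozco: $382,150 | Andrade: $136,650 | Chaudhri: $552,050

Total profit-interest units = 53.
Unconstrained shares: Ferraro 591,622.64; Orozco 266,230.19; Andrade 325,392.45; Chaudhri 384,554.72.
Capped: Ferraro ($496,950), Andrade ($136,650); remaining pool $934,200 reallocated over remaining profit-interest units 22.
Remaining shares: Orozco 382,172.73 → $382,150; Chaudhri 552,027.27 → $552,050.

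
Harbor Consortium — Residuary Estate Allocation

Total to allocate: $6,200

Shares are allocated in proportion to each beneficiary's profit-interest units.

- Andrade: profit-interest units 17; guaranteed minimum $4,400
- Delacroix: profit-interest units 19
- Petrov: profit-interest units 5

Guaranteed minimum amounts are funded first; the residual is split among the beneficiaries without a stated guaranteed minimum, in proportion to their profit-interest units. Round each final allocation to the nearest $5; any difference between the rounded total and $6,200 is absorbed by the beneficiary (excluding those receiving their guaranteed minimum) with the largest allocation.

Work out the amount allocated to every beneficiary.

Guaranteed amounts: Andrade $4,400. Remaining pool $1,800.
Remaining pool split over remaining profit-interest units 24: Delacroix 1,425.00 → $1,425; Petrov 375.00 → $375.

Andrade: $4,400 · Delacroix: $1,425 · Petrov: $375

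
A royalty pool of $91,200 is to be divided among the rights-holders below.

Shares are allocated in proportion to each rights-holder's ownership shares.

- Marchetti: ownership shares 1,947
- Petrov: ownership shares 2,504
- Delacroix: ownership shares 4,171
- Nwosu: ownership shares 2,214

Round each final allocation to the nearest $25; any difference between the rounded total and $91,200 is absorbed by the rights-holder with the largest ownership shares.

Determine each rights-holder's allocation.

Marchetti: $16,375 | Petrov: $21,075 | Delacroix: $35,125 | Nwosu: $18,625

Total ownership shares = 1,947 + 2,504 + 4,171 + 2,214 = 10,836.
Raw shares: Marchetti 16,386.71; Petrov 21,074.64; Delacroix 35,104.76; Nwosu 18,633.89.
At nearest $25: Marchetti $16,375; Petrov $21,075; Delacroix $35,100; Nwosu $18,625. Sum = $91,175.
Difference $91,200 − $91,175 = +$25 applied to largest ownership shares (Delacroix): Delacroix becomes $35,125.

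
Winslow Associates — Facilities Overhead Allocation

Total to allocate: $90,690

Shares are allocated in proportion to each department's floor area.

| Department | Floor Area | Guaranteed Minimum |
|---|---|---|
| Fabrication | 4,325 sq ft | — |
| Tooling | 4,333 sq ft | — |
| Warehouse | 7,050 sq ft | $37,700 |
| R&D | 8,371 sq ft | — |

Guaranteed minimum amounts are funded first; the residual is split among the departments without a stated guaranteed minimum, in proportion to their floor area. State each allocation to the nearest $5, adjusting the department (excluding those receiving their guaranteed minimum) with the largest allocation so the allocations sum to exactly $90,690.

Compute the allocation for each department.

Fabrication: $13,460; Tooling: $13,485; Warehouse: $37,700; R&D: $26,045

Minimums first: Warehouse $37,700. Residual $52,990.
Residual split over remaining floor area 17,029: Fabrication 13,458.32 → $13,460; Tooling 13,483.22 → $13,485; R&D 26,048.46 → $26,050.
Rounding difference −$5 applied to R&D → $26,045.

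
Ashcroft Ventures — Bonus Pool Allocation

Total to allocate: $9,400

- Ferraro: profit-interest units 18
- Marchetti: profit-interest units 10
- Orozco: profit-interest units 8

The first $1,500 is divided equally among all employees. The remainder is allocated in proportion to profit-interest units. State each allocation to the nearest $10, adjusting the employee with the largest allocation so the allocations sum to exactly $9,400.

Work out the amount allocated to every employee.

Ferraro: $4,450; Marchetti: $2,690; Orozco: $2,260

Equal tier: $1,500 ÷ 3 = $500 apiece.
Remainder $7,900 by profit-interest units (total 36): Ferraro 3,950.00 → $3,950; Marchetti 2,194.44 → $2,190; Orozco 1,755.56 → $1,760.
Totals: Ferraro $500 + $3,950 = $4,450; Marchetti $500 + $2,190 = $2,690; Orozco $500 + $1,760 = $2,260.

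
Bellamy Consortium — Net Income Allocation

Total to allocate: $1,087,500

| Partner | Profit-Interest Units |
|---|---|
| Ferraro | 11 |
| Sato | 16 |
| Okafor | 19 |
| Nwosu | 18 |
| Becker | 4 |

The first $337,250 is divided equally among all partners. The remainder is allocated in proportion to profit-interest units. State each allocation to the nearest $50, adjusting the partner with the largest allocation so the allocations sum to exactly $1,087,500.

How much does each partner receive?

Ferraro: $188,800; Sato: $244,000; Okafor: $277,050; Nwosu: $266,050; Becker: $111,600

First tranche $337,250 split equally: $67,450 each.
Remainder $750,250 by profit-interest units (total 68): Ferraro 121,363.97 → $121,350; Sato 176,529.41 → $176,550; Okafor 209,628.68 → $209,650; Nwosu 198,595.59 → $198,600; Becker 44,132.35 → $44,150.
Rounding difference −$50 on remainder applied to Okafor.
Totals: Ferraro $67,450 + $121,350 = $188,800; Sato $67,450 + $176,550 = $244,000; Okafor $67,450 + $209,600 = $277,050; Nwosu $67,450 + $198,600 = $266,050; Becker $67,450 + $44,150 = $111,600.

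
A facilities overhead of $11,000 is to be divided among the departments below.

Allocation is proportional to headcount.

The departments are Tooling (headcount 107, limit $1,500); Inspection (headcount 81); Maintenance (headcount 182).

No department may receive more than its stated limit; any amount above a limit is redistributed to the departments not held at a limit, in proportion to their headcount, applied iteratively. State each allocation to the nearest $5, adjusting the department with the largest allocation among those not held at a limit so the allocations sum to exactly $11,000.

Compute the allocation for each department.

Tooling: $1,500; Inspection: $2,925; Maintenance: $6,575

Total headcount = 370.
Proportional shares (ignoring caps): Tooling 3,181.08; Inspection 2,408.11; Maintenance 5,410.81.
Capped: Tooling ($1,500); balance $9,500 reallocated over remaining headcount 263.
Shares after redistribution: Inspection 2,925.86 → $2,925; Maintenance 6,574.14 → $6,575.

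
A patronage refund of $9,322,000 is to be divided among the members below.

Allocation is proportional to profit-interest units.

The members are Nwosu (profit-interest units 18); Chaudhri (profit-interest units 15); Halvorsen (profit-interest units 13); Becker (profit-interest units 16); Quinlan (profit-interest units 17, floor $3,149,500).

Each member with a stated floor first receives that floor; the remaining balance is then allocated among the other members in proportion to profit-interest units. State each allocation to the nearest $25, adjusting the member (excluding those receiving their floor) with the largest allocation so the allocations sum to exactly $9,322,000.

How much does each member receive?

Nwosu: $1,792,025; Chaudhri: $1,493,350; Halvorsen: $1,294,225; Becker: $1,592,900; Quinlan: $3,149,500

Minimums first: Quinlan $3,149,500. Residual $6,172,500.
Residual split over remaining profit-interest units 62: Nwosu 1,792,016.13 → $1,792,025; Chaudhri 1,493,346.77 → $1,493,350; Halvorsen 1,294,233.87 → $1,294,225; Becker 1,592,903.23 → $1,592,900.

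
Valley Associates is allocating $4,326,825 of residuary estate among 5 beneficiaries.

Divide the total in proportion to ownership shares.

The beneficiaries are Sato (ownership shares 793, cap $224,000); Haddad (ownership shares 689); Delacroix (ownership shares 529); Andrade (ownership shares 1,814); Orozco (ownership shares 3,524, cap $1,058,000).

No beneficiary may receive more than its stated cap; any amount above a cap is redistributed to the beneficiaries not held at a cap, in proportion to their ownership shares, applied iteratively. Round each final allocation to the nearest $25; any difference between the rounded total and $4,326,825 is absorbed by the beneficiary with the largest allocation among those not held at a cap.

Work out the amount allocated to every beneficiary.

Sum of ownership shares: 7,349.
Pro-rata shares before constraints: Sato 466,889.68; Haddad 405,658.24; Delacroix 311,456.04; Andrade 1,068,017.49; Orozco 2,074,803.55.
Cap binds for Sato ($224,000), Orozco ($1,058,000); residual $3,044,825 reallocated over remaining ownership shares 3,032.
Remaining shares: Haddad 691,914.39 → $691,925; Delacroix 531,237.61 → $531,250; Andrade 1,821,673.00 → $1,821,675.
Rounding difference −$25 applied to Andrade → $1,821,650.

Sato: $224,000; Haddad: $691,925; Delacroix: $531,250; Andrade: $1,821,650; Orozco: $1,058,000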